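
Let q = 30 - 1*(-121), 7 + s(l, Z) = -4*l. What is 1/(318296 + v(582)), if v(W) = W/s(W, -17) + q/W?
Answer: 1358970/432554728981 ≈ 3.1417e-6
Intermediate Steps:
s(l, Z) = -7 - 4*l
q = 151 (q = 30 + 121 = 151)
v(W) = 151/W + W/(-7 - 4*W) (v(W) = W/(-7 - 4*W) + 151/W = 151/W + W/(-7 - 4*W))
1/(318296 + v(582)) = 1/(318296 + (1057 - 1*582² + 604*582)/(582*(7 + 4*582))) = 1/(318296 + (1057 - 1*338724 + 351528)/(582*(7 + 2328))) = 1/(318296 + (1/582)*(1057 - 338724 + 351528)/2335) = 1/(318296 + (1/582)*(1/2335)*13861) = 1/(318296 + 13861/1358970) = 1/(432554728981/1358970) = 1358970/432554728981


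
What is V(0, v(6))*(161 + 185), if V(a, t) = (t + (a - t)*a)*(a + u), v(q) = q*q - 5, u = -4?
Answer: -42904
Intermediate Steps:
v(q) = -5 + q² (v(q) = q² - 5 = -5 + q²)
V(a, t) = (-4 + a)*(t + a*(a - t)) (V(a, t) = (t + (a - t)*a)*(a - 4) = (t + a*(a - t))*(-4 + a) = (-4 + a)*(t + a*(a - t)))
V(0, v(6))*(161 + 185) = (0³ - 4*(-5 + 6²) - 4*0² - 1*(-5 + 6²)*0² + 5*0*(-5 + 6²))*(161 + 185) = (0 - 4*(-5 + 36) - 4*0 - 1*(-5 + 36)*0 + 5*0*(-5 + 36))*346 = (0 - 4*31 + 0 - 1*31*0 + 5*0*31)*346 = (0 - 124 + 0 + 0 + 0)*346 = -124*346 = -42904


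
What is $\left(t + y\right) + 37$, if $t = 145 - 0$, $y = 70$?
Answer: $252$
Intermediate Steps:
$t = 145$ ($t = 145 + 0 = 145$)
$\left(t + y\right) + 37 = \left(145 + 70\right) + 37 = 215 + 37 = 252$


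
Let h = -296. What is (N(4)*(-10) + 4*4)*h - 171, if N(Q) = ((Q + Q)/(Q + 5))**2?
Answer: -208027/81 ≈ -2568.2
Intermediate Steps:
N(Q) = 4*Q**2/(5 + Q)**2 (N(Q) = ((2*Q)/(5 + Q))**2 = (2*Q/(5 + Q))**2 = 4*Q**2/(5 + Q)**2)
(N(4)*(-10) + 4*4)*h - 171 = ((4*4**2/(5 + 4)**2)*(-10) + 4*4)*(-296) - 171 = ((4*16/9**2)*(-10) + 16)*(-296) - 171 = ((4*16*(1/81))*(-10) + 16)*(-296) - 171 = ((64/81)*(-10) + 16)*(-296) - 171 = (-640/81 + 16)*(-296) - 171 = (656/81)*(-296) - 171 = -194176/81 - 171 = -208027/81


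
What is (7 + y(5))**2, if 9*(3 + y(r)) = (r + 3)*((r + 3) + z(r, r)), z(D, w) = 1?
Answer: 144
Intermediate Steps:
y(r) = -3 + (3 + r)*(4 + r)/9 (y(r) = -3 + ((r + 3)*((r + 3) + 1))/9 = -3 + ((3 + r)*((3 + r) + 1))/9 = -3 + ((3 + r)*(4 + r))/9 = -3 + (3 + r)*(4 + r)/9)
(7 + y(5))**2 = (7 + (-5/3 + (1/9)*5**2 + (7/9)*5))**2 = (7 + (-5/3 + (1/9)*25 + 35/9))**2 = (7 + (-5/3 + 25/9 + 35/9))**2 = (7 + 5)**2 = 12**2 = 144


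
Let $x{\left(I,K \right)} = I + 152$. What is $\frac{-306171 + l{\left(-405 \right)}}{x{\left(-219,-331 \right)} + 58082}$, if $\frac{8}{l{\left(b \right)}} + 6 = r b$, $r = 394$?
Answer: $- \frac{6107192938}{1157225205} \approx -5.2774$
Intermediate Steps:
$x{\left(I,K \right)} = 152 + I$
$l{\left(b \right)} = \frac{8}{-6 + 394 b}$
$\frac{-306171 + l{\left(-405 \right)}}{x{\left(-219,-331 \right)} + 58082} = \frac{-306171 + \frac{4}{-3 + 197 \left(-405\right)}}{\left(152 - 219\right) + 58082} = \frac{-306171 + \frac{4}{-3 - 79785}}{-67 + 58082} = \frac{-306171 + \frac{4}{-79788}}{58015} = \left(-306171 + 4 \left(- \frac{1}{79788}\right)\right) \frac{1}{58015} = \left(-306171 - \frac{1}{19947}\right) \frac{1}{58015} = \left(- \frac{6107192938}{19947}\right) \frac{1}{58015} = - \frac{6107192938}{1157225205}$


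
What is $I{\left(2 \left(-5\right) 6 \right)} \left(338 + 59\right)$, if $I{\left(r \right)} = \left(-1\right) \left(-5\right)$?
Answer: $1985$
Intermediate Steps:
$I{\left(r \right)} = 5$
$I{\left(2 \left(-5\right) 6 \right)} \left(338 + 59\right) = 5 \left(338 + 59\right) = 5 \cdot 397 = 1985$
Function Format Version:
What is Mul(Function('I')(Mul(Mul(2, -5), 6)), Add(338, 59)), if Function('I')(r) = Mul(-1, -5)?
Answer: 1985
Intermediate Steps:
Function('I')(r) = 5
Mul(Function('I')(Mul(Mul(2, -5), 6)), Add(338, 59)) = Mul(5, Add(338, 59)) = Mul(5, 397) = 1985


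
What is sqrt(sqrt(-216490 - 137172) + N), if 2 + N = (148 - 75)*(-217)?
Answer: sqrt(-15843 + I*sqrt(353662)) ≈ 2.3619 + 125.89*I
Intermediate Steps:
N = -15843 (N = -2 + (148 - 75)*(-217) = -2 + 73*(-217) = -2 - 15841 = -15843)
sqrt(sqrt(-216490 - 137172) + N) = sqrt(sqrt(-216490 - 137172) - 15843) = sqrt(sqrt(-353662) - 15843) = sqrt(I*sqrt(353662) - 15843) = sqrt(-15843 + I*sqrt(353662))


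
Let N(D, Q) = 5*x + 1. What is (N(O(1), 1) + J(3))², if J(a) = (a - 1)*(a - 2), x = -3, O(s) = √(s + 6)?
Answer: 144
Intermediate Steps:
O(s) = √(6 + s)
N(D, Q) = -14 (N(D, Q) = 5*(-3) + 1 = -15 + 1 = -14)
J(a) = (-1 + a)*(-2 + a)
(N(O(1), 1) + J(3))² = (-14 + (2 + 3² - 3*3))² = (-14 + (2 + 9 - 9))² = (-14 + 2)² = (-12)² = 144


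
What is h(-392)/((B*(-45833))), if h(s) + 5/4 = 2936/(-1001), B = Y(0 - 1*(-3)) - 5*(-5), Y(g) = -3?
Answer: 16749/4037337304 ≈ 4.1485e-6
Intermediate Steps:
B = 22 (B = -3 - 5*(-5) = -3 + 25 = 22)
h(s) = -16749/4004 (h(s) = -5/4 + 2936/(-1001) = -5/4 + 2936*(-1/1001) = -5/4 - 2936/1001 = -16749/4004)
h(-392)/((B*(-45833))) = -16749/(4004*(22*(-45833))) = -16749/4004/(-1008326) = -16749/4004*(-1/1008326) = 16749/4037337304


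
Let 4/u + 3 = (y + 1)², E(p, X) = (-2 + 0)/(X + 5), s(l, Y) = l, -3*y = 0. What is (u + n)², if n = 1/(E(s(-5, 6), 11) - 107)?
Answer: 2965284/734449 ≈ 4.0374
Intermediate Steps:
y = 0 (y = -⅓*0 = 0)
E(p, X) = -2/(5 + X)
n = -8/857 (n = 1/(-2/(5 + 11) - 107) = 1/(-2/16 - 107) = 1/(-2*1/16 - 107) = 1/(-⅛ - 107) = 1/(-857/8) = -8/857 ≈ -0.0093349)
u = -2 (u = 4/(-3 + (0 + 1)²) = 4/(-3 + 1²) = 4/(-3 + 1) = 4/(-2) = 4*(-½) = -2)
(u + n)² = (-2 - 8/857)² = (-1722/857)² = 2965284/734449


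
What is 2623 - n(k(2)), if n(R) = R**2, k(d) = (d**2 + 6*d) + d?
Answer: 2299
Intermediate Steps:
k(d) = d**2 + 7*d
2623 - n(k(2)) = 2623 - (2*(7 + 2))**2 = 2623 - (2*9)**2 = 2623 - 1*18**2 = 2623 - 1*324 = 2623 - 324 = 2299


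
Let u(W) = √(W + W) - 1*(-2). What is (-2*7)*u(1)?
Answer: -28 - 14*√2 ≈ -47.799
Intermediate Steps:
u(W) = 2 + √2*√W (u(W) = √(2*W) + 2 = √2*√W + 2 = 2 + √2*√W)
(-2*7)*u(1) = (-2*7)*(2 + √2*√1) = -14*(2 + √2*1) = -14*(2 + √2) = -28 - 14*√2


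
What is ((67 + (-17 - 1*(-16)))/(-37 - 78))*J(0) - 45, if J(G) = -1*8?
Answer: -4647/115 ≈ -40.409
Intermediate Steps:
J(G) = -8
((67 + (-17 - 1*(-16)))/(-37 - 78))*J(0) - 45 = ((67 + (-17 - 1*(-16)))/(-37 - 78))*(-8) - 45 = ((67 + (-17 + 16))/(-115))*(-8) - 45 = ((67 - 1)*(-1/115))*(-8) - 45 = (66*(-1/115))*(-8) - 45 = -66/115*(-8) - 45 = 528/115 - 45 = -4647/115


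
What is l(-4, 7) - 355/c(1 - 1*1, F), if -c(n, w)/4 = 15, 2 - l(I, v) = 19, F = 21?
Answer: -133/12 ≈ -11.083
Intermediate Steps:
l(I, v) = -17 (l(I, v) = 2 - 1*19 = 2 - 19 = -17)
c(n, w) = -60 (c(n, w) = -4*15 = -60)
l(-4, 7) - 355/c(1 - 1*1, F) = -17 - 355/(-60) = -17 - 355*(-1/60) = -17 + 71/12 = -133/12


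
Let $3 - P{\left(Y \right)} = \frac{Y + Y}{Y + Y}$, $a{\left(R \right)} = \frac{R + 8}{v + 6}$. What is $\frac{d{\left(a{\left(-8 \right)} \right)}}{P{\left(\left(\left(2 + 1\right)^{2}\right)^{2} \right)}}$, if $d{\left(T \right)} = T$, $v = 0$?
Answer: $0$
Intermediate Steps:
$a{\left(R \right)} = \frac{4}{3} + \frac{R}{6}$ ($a{\left(R \right)} = \frac{R + 8}{0 + 6} = \frac{8 + R}{6} = \left(8 + R\right) \frac{1}{6} = \frac{4}{3} + \frac{R}{6}$)
$P{\left(Y \right)} = 2$ ($P{\left(Y \right)} = 3 - \frac{Y + Y}{Y + Y} = 3 - \frac{2 Y}{2 Y} = 3 - 2 Y \frac{1}{2 Y} = 3 - 1 = 2$)
$\frac{d{\left(a{\left(-8 \right)} \right)}}{P{\left(\left(\left(2 + 1\right)^{2}\right)^{2} \right)}} = \frac{\frac{4}{3} + \frac{1}{6} \left(-8\right)}{2} = \left(\frac{4}{3} - \frac{4}{3}\right) \frac{1}{2} = 0 \cdot \frac{1}{2} = 0$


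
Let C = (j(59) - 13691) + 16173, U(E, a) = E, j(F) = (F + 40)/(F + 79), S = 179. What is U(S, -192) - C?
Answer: -105971/46 ≈ -2303.7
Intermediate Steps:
j(F) = (40 + F)/(79 + F)
C = 114205/46 (C = ((40 + 59)/(79 + 59) - 13691) + 16173 = (99/138 - 13691) + 16173 = ((1/138)*99 - 13691) + 16173 = (33/46 - 13691) + 16173 = -629753/46 + 16173 = 114205/46 ≈ 2482.7)
U(S, -192) - C = 179 - 1*114205/46 = 179 - 114205/46 = -105971/46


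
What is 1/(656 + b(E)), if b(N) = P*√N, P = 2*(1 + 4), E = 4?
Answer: 1/676 ≈ 0.0014793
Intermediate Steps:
P = 10 (P = 2*5 = 10)
b(N) = 10*√N
1/(656 + b(E)) = 1/(656 + 10*√4) = 1/(656 + 10*2) = 1/(656 + 20) = 1/676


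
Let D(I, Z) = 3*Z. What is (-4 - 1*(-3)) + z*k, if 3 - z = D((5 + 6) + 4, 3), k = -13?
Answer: 77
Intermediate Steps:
z = -6 (z = 3 - 3*3 = 3 - 1*9 = 3 - 9 = -6)
(-4 - 1*(-3)) + z*k = (-4 - 1*(-3)) - 6*(-13) = (-4 + 3) + 78 = -1 + 78 = 77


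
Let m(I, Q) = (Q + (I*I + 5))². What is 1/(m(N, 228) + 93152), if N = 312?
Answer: 1/9521364081 ≈ 1.0503e-10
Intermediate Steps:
m(I, Q) = (5 + Q + I²)² (m(I, Q) = (Q + (I² + 5))² = (Q + (5 + I²))² = (5 + Q + I²)²)
1/(m(N, 228) + 93152) = 1/((5 + 228 + 312²)² + 93152) = 1/((5 + 228 + 97344)² + 93152) = 1/(97577² + 93152) = 1/(9521270929 + 93152) = 1/9521364081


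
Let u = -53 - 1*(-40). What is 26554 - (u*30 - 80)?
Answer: 27024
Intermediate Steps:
u = -13 (u = -53 + 40 = -13)
26554 - (u*30 - 80) = 26554 - (-13*30 - 80) = 26554 - (-390 - 80) = 26554 - 1*(-470) = 26554 + 470 = 27024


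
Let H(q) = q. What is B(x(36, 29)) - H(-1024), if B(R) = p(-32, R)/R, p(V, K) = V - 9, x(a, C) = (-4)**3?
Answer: 65577/64 ≈ 1024.6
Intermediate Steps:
x(a, C) = -64
p(V, K) = -9 + V
B(R) = -41/R (B(R) = (-9 - 32)/R = -41/R)
B(x(36, 29)) - H(-1024) = -41/(-64) - 1*(-1024) = -41*(-1/64) + 1024 = 41/64 + 1024 = 65577/64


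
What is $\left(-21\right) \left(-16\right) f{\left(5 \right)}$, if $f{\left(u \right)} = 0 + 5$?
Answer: $1680$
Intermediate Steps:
$f{\left(u \right)} = 5$
$\left(-21\right) \left(-16\right) f{\left(5 \right)} = \left(-21\right) \left(-16\right) 5 = 336 \cdot 5 = 1680$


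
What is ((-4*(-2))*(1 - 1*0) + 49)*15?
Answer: 855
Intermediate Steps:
((-4*(-2))*(1 - 1*0) + 49)*15 = (8*(1 + 0) + 49)*15 = (8*1 + 49)*15 = (8 + 49)*15 = 57*15 = 855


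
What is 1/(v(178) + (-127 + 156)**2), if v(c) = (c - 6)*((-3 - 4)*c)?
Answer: -1/213471 ≈ -4.6845e-6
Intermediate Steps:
v(c) = -7*c*(-6 + c) (v(c) = (-6 + c)*(-7*c) = -7*c*(-6 + c))
1/(v(178) + (-127 + 156)**2) = 1/(7*178*(6 - 1*178) + (-127 + 156)**2) = 1/(7*178*(6 - 178) + 29**2) = 1/(7*178*(-172) + 841) = 1/(-214312 + 841) = 1/(-213471) = -1/213471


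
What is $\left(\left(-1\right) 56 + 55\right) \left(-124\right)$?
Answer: $124$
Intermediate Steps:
$\left(\left(-1\right) 56 + 55\right) \left(-124\right) = \left(-56 + 55\right) \left(-124\right) = \left(-1\right) \left(-124\right) = 124$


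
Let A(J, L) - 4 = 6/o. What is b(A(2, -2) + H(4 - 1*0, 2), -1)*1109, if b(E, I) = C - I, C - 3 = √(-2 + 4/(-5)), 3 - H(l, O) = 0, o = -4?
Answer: 4436 + 1109*I*√70/5 ≈ 4436.0 + 1855.7*I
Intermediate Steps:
A(J, L) = 5/2 (A(J, L) = 4 + 6/(-4) = 4 + 6*(-¼) = 4 - 3/2 = 5/2)
H(l, O) = 3 (H(l, O) = 3 - 1*0 = 3 + 0 = 3)
C = 3 + I*√70/5 (C = 3 + √(-2 + 4/(-5)) = 3 + √(-2 + 4*(-⅕)) = 3 + √(-2 - ⅘) = 3 + √(-14/5) = 3 + I*√70/5 ≈ 3.0 + 1.6733*I)
b(E, I) = 3 - I + I*√70/5 (b(E, I) = (3 + I*√70/5) - I = 3 - I + I*√70/5)
b(A(2, -2) + H(4 - 1*0, 2), -1)*1109 = (3 - 1*(-1) + I*√70/5)*1109 = (3 + 1 + I*√70/5)*1109 = (4 + I*√70/5)*1109 = 4436 + 1109*I*√70/5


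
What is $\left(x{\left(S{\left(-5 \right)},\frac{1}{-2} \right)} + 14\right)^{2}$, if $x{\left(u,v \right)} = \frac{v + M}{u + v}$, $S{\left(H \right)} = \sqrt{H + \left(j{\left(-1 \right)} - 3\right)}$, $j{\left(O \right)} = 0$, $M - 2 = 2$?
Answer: $\frac{49 \left(- 127 i + 16 \sqrt{2}\right)}{- 31 i + 8 \sqrt{2}} \approx 188.67 - 33.089 i$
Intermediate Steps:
$M = 4$ ($M = 2 + 2 = 4$)
$S{\left(H \right)} = \sqrt{-3 + H}$ ($S{\left(H \right)} = \sqrt{H + \left(0 - 3\right)} = \sqrt{H - 3} = \sqrt{-3 + H}$)
$x{\left(u,v \right)} = \frac{4 + v}{u + v}$ ($x{\left(u,v \right)} = \frac{v + 4}{u + v} = \frac{4 + v}{u + v}$)
$\left(x{\left(S{\left(-5 \right)},\frac{1}{-2} \right)} + 14\right)^{2} = \left(\frac{4 + \frac{1}{-2}}{\sqrt{-3 - 5} + \frac{1}{-2}} + 14\right)^{2} = \left(\frac{4 - \frac{1}{2}}{\sqrt{-8} - \frac{1}{2}} + 14\right)^{2} = \left(\frac{1}{2 i \sqrt{2} - \frac{1}{2}} \cdot \frac{7}{2} + 14\right)^{2} = \left(\frac{1}{- \frac{1}{2} + 2 i \sqrt{2}} \cdot \frac{7}{2} + 14\right)^{2} = \left(\frac{7}{2 \left(- \frac{1}{2} + 2 i \sqrt{2}\right)} + 14\right)^{2} = \left(14 + \frac{7}{2 \left(- \frac{1}{2} + 2 i \sqrt{2}\right)}\right)^{2}$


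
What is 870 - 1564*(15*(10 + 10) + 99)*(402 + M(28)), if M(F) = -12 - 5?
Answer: -240252990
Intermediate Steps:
M(F) = -17
870 - 1564*(15*(10 + 10) + 99)*(402 + M(28)) = 870 - 1564*(15*(10 + 10) + 99)*(402 - 17) = 870 - 1564*(15*20 + 99)*385 = 870 - 1564*(300 + 99)*385 = 870 - 624036*385 = 870 - 1564*153615 = 870 - 240253860 = -240252990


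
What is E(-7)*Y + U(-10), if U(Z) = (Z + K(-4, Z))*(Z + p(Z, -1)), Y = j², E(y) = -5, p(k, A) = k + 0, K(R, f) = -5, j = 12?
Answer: -420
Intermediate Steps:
p(k, A) = k
Y = 144 (Y = 12² = 144)
U(Z) = 2*Z*(-5 + Z) (U(Z) = (Z - 5)*(Z + Z) = (-5 + Z)*(2*Z) = 2*Z*(-5 + Z))
E(-7)*Y + U(-10) = -5*144 + 2*(-10)*(-5 - 10) = -720 + 2*(-10)*(-15) = -720 + 300 = -420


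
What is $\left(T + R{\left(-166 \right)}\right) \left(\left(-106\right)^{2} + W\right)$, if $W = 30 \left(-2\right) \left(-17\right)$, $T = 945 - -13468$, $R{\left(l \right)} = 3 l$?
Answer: $170542240$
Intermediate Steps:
$T = 14413$ ($T = 945 + 13468 = 14413$)
$W = 1020$ ($W = \left(-60\right) \left(-17\right) = 1020$)
$\left(T + R{\left(-166 \right)}\right) \left(\left(-106\right)^{2} + W\right) = \left(14413 + 3 \left(-166\right)\right) \left(\left(-106\right)^{2} + 1020\right) = \left(14413 - 498\right) \left(11236 + 1020\right) = 13915 \cdot 12256 = 170542240$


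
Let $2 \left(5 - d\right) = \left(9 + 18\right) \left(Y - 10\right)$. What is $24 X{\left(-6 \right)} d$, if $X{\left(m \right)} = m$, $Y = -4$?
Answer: $-27936$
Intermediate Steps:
$d = 194$ ($d = 5 - \frac{\left(9 + 18\right) \left(-4 - 10\right)}{2} = 5 - \frac{27 \left(-14\right)}{2} = 5 - -189 = 5 + 189 = 194$)
$24 X{\left(-6 \right)} d = 24 \left(-6\right) 194 = \left(-144\right) 194 = -27936$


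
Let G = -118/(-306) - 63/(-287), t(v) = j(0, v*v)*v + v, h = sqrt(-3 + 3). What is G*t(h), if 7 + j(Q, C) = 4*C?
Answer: 0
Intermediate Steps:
j(Q, C) = -7 + 4*C
h = 0 (h = sqrt(0) = 0)
t(v) = v + v*(-7 + 4*v**2) (t(v) = (-7 + 4*(v*v))*v + v = (-7 + 4*v**2)*v + v = v*(-7 + 4*v**2) + v = v + v*(-7 + 4*v**2))
G = 3796/6273 (G = -118*(-1/306) - 63*(-1/287) = 59/153 + 9/41 = 3796/6273 ≈ 0.60513)
G*t(h) = 3796*(-6*0 + 4*0**3)/6273 = 3796*(0 + 4*0)/6273 = 3796*(0 + 0)/6273 = (3796/6273)*0 = 0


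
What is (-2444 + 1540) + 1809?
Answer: 905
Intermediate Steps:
(-2444 + 1540) + 1809 = -904 + 1809 = 905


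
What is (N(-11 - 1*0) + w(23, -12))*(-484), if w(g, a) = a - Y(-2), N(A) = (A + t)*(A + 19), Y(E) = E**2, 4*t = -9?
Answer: 59048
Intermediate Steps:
t = -9/4 (t = (1/4)*(-9) = -9/4 ≈ -2.2500)
N(A) = (19 + A)*(-9/4 + A) (N(A) = (A - 9/4)*(A + 19) = (-9/4 + A)*(19 + A) = (19 + A)*(-9/4 + A))
w(g, a) = -4 + a (w(g, a) = a - 1*(-2)**2 = a - 1*4 = a - 4 = -4 + a)
(N(-11 - 1*0) + w(23, -12))*(-484) = ((-171/4 + (-11 - 1*0)**2 + 67*(-11 - 1*0)/4) + (-4 - 12))*(-484) = ((-171/4 + (-11 + 0)**2 + 67*(-11 + 0)/4) - 16)*(-484) = ((-171/4 + (-11)**2 + (67/4)*(-11)) - 16)*(-484) = ((-171/4 + 121 - 737/4) - 16)*(-484) = (-106 - 16)*(-484) = -122*(-484) = 59048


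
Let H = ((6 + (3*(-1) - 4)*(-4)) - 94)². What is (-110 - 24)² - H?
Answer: 14356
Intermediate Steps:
H = 3600 (H = ((6 + (-3 - 4)*(-4)) - 94)² = ((6 - 7*(-4)) - 94)² = ((6 + 28) - 94)² = (34 - 94)² = (-60)² = 3600)
(-110 - 24)² - H = (-110 - 24)² - 1*3600 = (-134)² - 3600 = 17956 - 3600 = 14356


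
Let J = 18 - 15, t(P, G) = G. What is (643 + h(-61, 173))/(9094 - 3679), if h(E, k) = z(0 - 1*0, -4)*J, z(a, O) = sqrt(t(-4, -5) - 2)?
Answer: 643/5415 + I*sqrt(7)/1805 ≈ 0.11874 + 0.0014658*I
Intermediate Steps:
z(a, O) = I*sqrt(7) (z(a, O) = sqrt(-5 - 2) = sqrt(-7) = I*sqrt(7))
J = 3
h(E, k) = 3*I*sqrt(7) (h(E, k) = (I*sqrt(7))*3 = 3*I*sqrt(7))
(643 + h(-61, 173))/(9094 - 3679) = (643 + 3*I*sqrt(7))/(9094 - 3679) = (643 + 3*I*sqrt(7))/5415 = (643 + 3*I*sqrt(7))*(1/5415) = 643/5415 + I*sqrt(7)/1805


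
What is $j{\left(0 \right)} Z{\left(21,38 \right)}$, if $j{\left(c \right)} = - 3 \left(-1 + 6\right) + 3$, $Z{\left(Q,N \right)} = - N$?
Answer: $456$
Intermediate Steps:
$j{\left(c \right)} = -12$ ($j{\left(c \right)} = \left(-3\right) 5 + 3 = -15 + 3 = -12$)
$j{\left(0 \right)} Z{\left(21,38 \right)} = - 12 \left(\left(-1\right) 38\right) = \left(-12\right) \left(-38\right) = 456$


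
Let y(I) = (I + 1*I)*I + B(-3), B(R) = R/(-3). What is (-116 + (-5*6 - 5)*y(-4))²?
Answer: 1615441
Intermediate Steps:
B(R) = -R/3 (B(R) = R*(-⅓) = -R/3)
y(I) = 1 + 2*I² (y(I) = (I + 1*I)*I - ⅓*(-3) = (I + I)*I + 1 = (2*I)*I + 1 = 2*I² + 1 = 1 + 2*I²)
(-116 + (-5*6 - 5)*y(-4))² = (-116 + (-5*6 - 5)*(1 + 2*(-4)²))² = (-116 + (-30 - 5)*(1 + 2*16))² = (-116 - 35*(1 + 32))² = (-116 - 35*33)² = (-116 - 1155)² = (-1271)² = 1615441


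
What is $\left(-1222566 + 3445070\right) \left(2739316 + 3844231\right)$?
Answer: $14631959541688$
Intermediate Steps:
$\left(-1222566 + 3445070\right) \left(2739316 + 3844231\right) = 2222504 \cdot 6583547 = 14631959541688$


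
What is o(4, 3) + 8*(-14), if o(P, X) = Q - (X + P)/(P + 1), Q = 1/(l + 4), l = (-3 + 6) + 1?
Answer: -4531/40 ≈ -113.28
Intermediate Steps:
l = 4 (l = 3 + 1 = 4)
Q = 1/8 (Q = 1/(4 + 4) = 1/8 ≈ 0.12500)
o(P, X) = 1/8 - (P + X)/(1 + P) (o(P, X) = 1/8 - (X + P)/(P + 1) = 1/8 - (P + X)/(1 + P))
o(4, 3) + 8*(-14) = (1 - 8*3 - 7*4)/(8*(1 + 4)) + 8*(-14) = (1/8)*(1 - 24 - 28)/5 - 112 = (1/8)*(1/5)*(-51) - 112 = -51/40 - 112 = -4531/40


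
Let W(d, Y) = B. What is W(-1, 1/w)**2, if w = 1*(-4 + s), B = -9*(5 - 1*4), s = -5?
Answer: 81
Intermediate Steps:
B = -9 (B = -9*(5 - 4) = -9*1 = -9)
w = -9 (w = 1*(-4 - 5) = 1*(-9) = -9)
W(d, Y) = -9
W(-1, 1/w)**2 = (-9)**2 = 81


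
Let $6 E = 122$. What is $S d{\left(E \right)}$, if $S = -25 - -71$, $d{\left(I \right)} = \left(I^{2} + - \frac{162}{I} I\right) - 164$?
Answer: $\frac{36202}{9} \approx 4022.4$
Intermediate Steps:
$E = \frac{61}{3}$ ($E = \frac{1}{6} \cdot 122 = \frac{61}{3} \approx 20.333$)
$d{\left(I \right)} = -326 + I^{2}$ ($d{\left(I \right)} = \left(I^{2} - 162\right) - 164 = \left(-162 + I^{2}\right) - 164 = -326 + I^{2}$)
$S = 46$ ($S = -25 + 71 = 46$)
$S d{\left(E \right)} = 46 \left(-326 + \left(\frac{61}{3}\right)^{2}\right) = 46 \left(-326 + \frac{3721}{9}\right) = 46 \cdot \frac{787}{9} = \frac{36202}{9}$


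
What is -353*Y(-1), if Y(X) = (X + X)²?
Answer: -1412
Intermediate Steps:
Y(X) = 4*X² (Y(X) = (2*X)² = 4*X²)
-353*Y(-1) = -1412*(-1)² = -1412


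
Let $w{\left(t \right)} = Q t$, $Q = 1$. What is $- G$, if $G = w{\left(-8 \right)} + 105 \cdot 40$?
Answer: $-4192$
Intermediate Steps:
$w{\left(t \right)} = t$ ($w{\left(t \right)} = 1 t = t$)
$G = 4192$ ($G = -8 + 105 \cdot 40 = -8 + 4200 = 4192$)
$- G = \left(-1\right) 4192 = -4192$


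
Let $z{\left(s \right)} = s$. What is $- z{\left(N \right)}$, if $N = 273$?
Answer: $-273$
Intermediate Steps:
$- z{\left(N \right)} = \left(-1\right) 273 = -273$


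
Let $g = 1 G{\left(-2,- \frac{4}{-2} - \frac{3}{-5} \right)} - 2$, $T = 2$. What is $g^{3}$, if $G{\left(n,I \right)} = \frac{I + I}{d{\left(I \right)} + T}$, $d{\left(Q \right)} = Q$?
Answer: $- \frac{8000}{12167} \approx -0.65752$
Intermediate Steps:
$G{\left(n,I \right)} = \frac{2 I}{2 + I}$ ($G{\left(n,I \right)} = \frac{I + I}{I + 2} = \frac{2 I}{2 + I}$)
$g = - \frac{20}{23}$ ($g = 1 \frac{2 \left(- \frac{4}{-2} - \frac{3}{-5}\right)}{2 - \left(-2 - \frac{3}{5}\right)} - 2 = 1 \frac{2 \left(\left(-4\right) \left(- \frac{1}{2}\right) - - \frac{3}{5}\right)}{2 - - \frac{13}{5}} - 2 = 1 \frac{2 \left(2 + \frac{3}{5}\right)}{2 + \left(2 + \frac{3}{5}\right)} - 2 = 1 \cdot 2 \cdot \frac{13}{5} \frac{1}{2 + \frac{13}{5}} - 2 = 1 \cdot 2 \cdot \frac{13}{5} \frac{1}{\frac{23}{5}} - 2 = 1 \cdot 2 \cdot \frac{13}{5} \cdot \frac{5}{23} - 2 = 1 \cdot \frac{26}{23} - 2 = \frac{26}{23} - 2 = - \frac{20}{23} \approx -0.86957$)
$g^{3} = \left(- \frac{20}{23}\right)^{3} = - \frac{8000}{12167}$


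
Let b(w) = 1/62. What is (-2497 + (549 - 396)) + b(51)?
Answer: -145327/62 ≈ -2344.0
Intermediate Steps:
b(w) = 1/62
(-2497 + (549 - 396)) + b(51) = (-2497 + (549 - 396)) + 1/62 = (-2497 + 153) + 1/62 = -2344 + 1/62 = -145327/62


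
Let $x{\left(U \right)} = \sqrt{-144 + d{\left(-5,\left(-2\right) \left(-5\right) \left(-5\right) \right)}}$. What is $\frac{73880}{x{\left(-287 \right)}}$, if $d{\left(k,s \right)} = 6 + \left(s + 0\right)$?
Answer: $- \frac{36940 i \sqrt{47}}{47} \approx - 5388.3 i$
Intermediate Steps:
$d{\left(k,s \right)} = 6 + s$
$x{\left(U \right)} = 2 i \sqrt{47}$ ($x{\left(U \right)} = \sqrt{-144 + \left(6 + \left(-2\right) \left(-5\right) \left(-5\right)\right)} = \sqrt{-144 + \left(6 + 10 \left(-5\right)\right)} = \sqrt{-144 + \left(6 - 50\right)} = \sqrt{-144 - 44} = \sqrt{-188} = 2 i \sqrt{47}$)
$\frac{73880}{x{\left(-287 \right)}} = \frac{73880}{2 i \sqrt{47}} = 73880 \left(- \frac{i \sqrt{47}}{94}\right) = - \frac{36940 i \sqrt{47}}{47}$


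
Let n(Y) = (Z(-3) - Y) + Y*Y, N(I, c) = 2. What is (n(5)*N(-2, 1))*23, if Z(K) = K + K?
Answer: 644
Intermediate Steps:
Z(K) = 2*K
n(Y) = -6 + Y² - Y (n(Y) = (2*(-3) - Y) + Y*Y = (-6 - Y) + Y² = -6 + Y² - Y)
(n(5)*N(-2, 1))*23 = ((-6 + 5² - 1*5)*2)*23 = ((-6 + 25 - 5)*2)*23 = (14*2)*23 = 28*23 = 644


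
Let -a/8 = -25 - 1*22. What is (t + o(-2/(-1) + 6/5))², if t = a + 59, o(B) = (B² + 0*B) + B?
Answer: 125686521/625 ≈ 2.0110e+5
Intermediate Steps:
a = 376 (a = -8*(-25 - 1*22) = -8*(-25 - 22) = -8*(-47) = 376)
o(B) = B + B² (o(B) = (B² + 0) + B = B² + B = B + B²)
t = 435 (t = 376 + 59 = 435)
(t + o(-2/(-1) + 6/5))² = (435 + (-2/(-1) + 6/5)*(1 + (-2/(-1) + 6/5)))² = (435 + (-2*(-1) + 6*(⅕))*(1 + (-2*(-1) + 6*(⅕))))² = (435 + (2 + 6/5)*(1 + (2 + 6/5)))² = (435 + 16*(1 + 16/5)/5)² = (435 + (16/5)*(21/5))² = (435 + 336/25)² = (11211/25)² = 125686521/625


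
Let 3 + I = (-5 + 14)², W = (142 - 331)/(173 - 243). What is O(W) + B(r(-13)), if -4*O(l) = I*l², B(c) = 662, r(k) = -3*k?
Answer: 103969/200 ≈ 519.84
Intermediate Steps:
W = 27/10 (W = -189/(-70) = -189*(-1/70) = 27/10 ≈ 2.7000)
I = 78 (I = -3 + (-5 + 14)² = -3 + 9² = -3 + 81 = 78)
O(l) = -39*l²/2
O(W) + B(r(-13)) = -39*(27/10)²/2 + 662 = -39/2*729/100 + 662 = -28431/200 + 662 = 103969/200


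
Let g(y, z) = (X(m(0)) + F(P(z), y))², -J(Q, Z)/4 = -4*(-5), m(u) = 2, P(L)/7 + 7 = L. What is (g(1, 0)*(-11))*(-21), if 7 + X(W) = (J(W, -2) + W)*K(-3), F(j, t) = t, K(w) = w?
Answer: 12008304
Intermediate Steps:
P(L) = -49 + 7*L
J(Q, Z) = -80 (J(Q, Z) = -(-16)*(-5) = -4*20 = -80)
X(W) = 233 - 3*W (X(W) = -7 + (-80 + W)*(-3) = -7 + (240 - 3*W) = 233 - 3*W)
g(y, z) = (227 + y)² (g(y, z) = ((233 - 3*2) + y)² = ((233 - 6) + y)² = (227 + y)²)
(g(1, 0)*(-11))*(-21) = ((227 + 1)²*(-11))*(-21) = (228²*(-11))*(-21) = (51984*(-11))*(-21) = -571824*(-21) = 12008304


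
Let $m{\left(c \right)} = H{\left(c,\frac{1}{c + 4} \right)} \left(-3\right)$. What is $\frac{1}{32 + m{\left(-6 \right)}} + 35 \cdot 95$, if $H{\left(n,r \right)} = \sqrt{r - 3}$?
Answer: $\frac{7019139}{2111} + \frac{3 i \sqrt{14}}{2111} \approx 3325.0 + 0.0053174 i$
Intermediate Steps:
$H{\left(n,r \right)} = \sqrt{-3 + r}$
$m{\left(c \right)} = - 3 \sqrt{-3 + \frac{1}{4 + c}}$ ($m{\left(c \right)} = \sqrt{-3 + \frac{1}{c + 4}} \left(-3\right) = \sqrt{-3 + \frac{1}{4 + c}} \left(-3\right) = - 3 \sqrt{-3 + \frac{1}{4 + c}}$)
$\frac{1}{32 + m{\left(-6 \right)}} + 35 \cdot 95 = \frac{1}{32 - 3 \sqrt{- \frac{11 + 3 \left(-6\right)}{4 - 6}}} + 35 \cdot 95 = \frac{1}{32 - 3 \sqrt{- \frac{11 - 18}{-2}}} + 3325 = \frac{1}{32 - 3 \sqrt{\left(-1\right) \left(- \frac{1}{2}\right) \left(-7\right)}} + 3325 = \frac{1}{32 - 3 \sqrt{- \frac{7}{2}}} + 3325 = \frac{1}{32 - 3 \frac{i \sqrt{14}}{2}} + 3325 = \frac{1}{32 - \frac{3 i \sqrt{14}}{2}} + 3325 = 3325 + \frac{1}{32 - \frac{3 i \sqrt{14}}{2}}$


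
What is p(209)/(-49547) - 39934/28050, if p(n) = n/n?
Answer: -989318974/694896675 ≈ -1.4237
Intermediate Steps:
p(n) = 1
p(209)/(-49547) - 39934/28050 = 1/(-49547) - 39934/28050 = 1*(-1/49547) - 39934*1/28050 = -1/49547 - 19967/14025 = -989318974/694896675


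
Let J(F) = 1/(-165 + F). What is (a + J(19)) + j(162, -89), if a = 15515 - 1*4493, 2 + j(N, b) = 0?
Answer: 1608919/146 ≈ 11020.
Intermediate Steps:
j(N, b) = -2 (j(N, b) = -2 + 0 = -2)
a = 11022 (a = 15515 - 4493 = 11022)
(a + J(19)) + j(162, -89) = (11022 + 1/(-165 + 19)) - 2 = (11022 + 1/(-146)) - 2 = (11022 - 1/146) - 2 = 1609211/146 - 2 = 1608919/146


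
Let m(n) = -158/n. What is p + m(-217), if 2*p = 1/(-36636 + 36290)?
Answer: 109119/150164 ≈ 0.72667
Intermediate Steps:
p = -1/692 (p = 1/(2*(-36636 + 36290)) = (½)/(-346) = (½)*(-1/346) = -1/692 ≈ -0.0014451)
p + m(-217) = -1/692 - 158/(-217) = -1/692 - 158*(-1/217) = -1/692 + 158/217 = 109119/150164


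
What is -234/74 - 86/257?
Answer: -33251/9509 ≈ -3.4968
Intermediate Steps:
-234/74 - 86/257 = -234*1/74 - 86*1/257 = -117/37 - 86/257 = -33251/9509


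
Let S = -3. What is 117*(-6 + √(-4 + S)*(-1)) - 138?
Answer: -840 - 117*I*√7 ≈ -840.0 - 309.55*I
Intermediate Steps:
117*(-6 + √(-4 + S)*(-1)) - 138 = 117*(-6 + √(-4 - 3)*(-1)) - 138 = 117*(-6 + √(-7)*(-1)) - 138 = 117*(-6 + (I*√7)*(-1)) - 138 = 117*(-6 - I*√7) - 138 = (-702 - 117*I*√7) - 138 = -840 - 117*I*√7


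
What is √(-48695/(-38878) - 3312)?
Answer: I*√5004191139598/38878 ≈ 57.539*I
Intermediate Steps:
√(-48695/(-38878) - 3312) = √(-48695*(-1/38878) - 3312) = √(48695/38878 - 3312) = √(-128715241/38878) = I*√5004191139598/38878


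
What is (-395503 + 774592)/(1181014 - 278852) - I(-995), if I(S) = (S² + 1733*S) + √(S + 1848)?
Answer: 662466957309/902162 - √853 ≈ 7.3428e+5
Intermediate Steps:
I(S) = S² + √(1848 + S) + 1733*S (I(S) = (S² + 1733*S) + √(1848 + S) = S² + √(1848 + S) + 1733*S)
(-395503 + 774592)/(1181014 - 278852) - I(-995) = (-395503 + 774592)/(1181014 - 278852) - ((-995)² + √(1848 - 995) + 1733*(-995)) = 379089/902162 - (990025 + √853 - 1724335) = 379089*(1/902162) - (-734310 + √853) = 379089/902162 + (734310 - √853) = 662466957309/902162 - √853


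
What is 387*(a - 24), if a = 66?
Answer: 16254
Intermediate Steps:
387*(a - 24) = 387*(66 - 24) = 387*42 = 16254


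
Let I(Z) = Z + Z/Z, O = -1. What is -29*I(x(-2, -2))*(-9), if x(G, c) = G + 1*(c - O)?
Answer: -522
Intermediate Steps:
x(G, c) = 1 + G + c (x(G, c) = G + 1*(c - 1*(-1)) = G + 1*(c + 1) = G + 1*(1 + c) = G + (1 + c) = 1 + G + c)
I(Z) = 1 + Z (I(Z) = Z + 1 = 1 + Z)
-29*I(x(-2, -2))*(-9) = -29*(1 + (1 - 2 - 2))*(-9) = -29*(1 - 3)*(-9) = -29*(-2)*(-9) = 58*(-9) = -522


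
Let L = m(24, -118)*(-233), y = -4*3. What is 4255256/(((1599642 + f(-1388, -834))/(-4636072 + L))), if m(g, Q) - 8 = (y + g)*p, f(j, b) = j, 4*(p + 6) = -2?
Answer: -1404162140648/114161 ≈ -1.2300e+7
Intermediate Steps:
p = -13/2 (p = -6 + (¼)*(-2) = -6 - ½ = -13/2 ≈ -6.5000)
y = -12
m(g, Q) = 86 - 13*g/2 (m(g, Q) = 8 + (-12 + g)*(-13/2) = 8 + (78 - 13*g/2) = 86 - 13*g/2)
L = 16310 (L = (86 - 13/2*24)*(-233) = (86 - 156)*(-233) = -70*(-233) = 16310)
4255256/(((1599642 + f(-1388, -834))/(-4636072 + L))) = 4255256/(((1599642 - 1388)/(-4636072 + 16310))) = 4255256/((1598254/(-4619762))) = 4255256/((1598254*(-1/4619762))) = 4255256/(-114161/329983) = 4255256*(-329983/114161) = -1404162140648/114161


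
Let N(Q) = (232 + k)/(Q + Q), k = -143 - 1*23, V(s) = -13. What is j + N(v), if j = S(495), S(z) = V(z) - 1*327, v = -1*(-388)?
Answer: -131887/388 ≈ -339.92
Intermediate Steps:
v = 388
k = -166 (k = -143 - 23 = -166)
N(Q) = 33/Q (N(Q) = (232 - 166)/(Q + Q) = 66/((2*Q)) = 66*(1/(2*Q)) = 33/Q)
S(z) = -340 (S(z) = -13 - 1*327 = -13 - 327 = -340)
j = -340
j + N(v) = -340 + 33/388 = -131887/388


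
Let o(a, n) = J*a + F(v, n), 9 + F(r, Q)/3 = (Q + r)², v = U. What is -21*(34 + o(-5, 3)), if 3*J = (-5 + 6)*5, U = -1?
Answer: -224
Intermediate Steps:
v = -1
J = 5/3 (J = ((-5 + 6)*5)/3 = (1*5)/3 = (⅓)*5 = 5/3 ≈ 1.6667)
F(r, Q) = -27 + 3*(Q + r)²
o(a, n) = -27 + 3*(-1 + n)² + 5*a/3 (o(a, n) = 5*a/3 + (-27 + 3*(n - 1)²) = 5*a/3 + (-27 + 3*(-1 + n)²) = -27 + 3*(-1 + n)² + 5*a/3)
-21*(34 + o(-5, 3)) = -21*(34 + (-27 + 3*(-1 + 3)² + (5/3)*(-5))) = -21*(34 + (-27 + 3*2² - 25/3)) = -21*(34 + (-27 + 3*4 - 25/3)) = -21*(34 + (-27 + 12 - 25/3)) = -21*(34 - 70/3) = -21*32/3 = -224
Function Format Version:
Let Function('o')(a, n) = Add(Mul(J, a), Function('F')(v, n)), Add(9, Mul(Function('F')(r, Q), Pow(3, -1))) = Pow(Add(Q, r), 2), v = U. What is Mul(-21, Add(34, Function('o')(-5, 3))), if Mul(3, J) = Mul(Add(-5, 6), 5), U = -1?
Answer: -224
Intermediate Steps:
v = -1
J = Rational(5, 3) (J = Mul(Rational(1, 3), Mul(Add(-5, 6), 5)) = Mul(Rational(1, 3), Mul(1, 5)) = Mul(Rational(1, 3), 5) = Rational(5, 3) ≈ 1.6667)
Function('F')(r, Q) = Add(-27, Mul(3, Pow(Add(Q, r), 2)))
Function('o')(a, n) = Add(-27, Mul(3, Pow(Add(-1, n), 2)), Mul(Rational(5, 3), a)) (Function('o')(a, n) = Add(Mul(Rational(5, 3), a), Add(-27, Mul(3, Pow(Add(n, -1), 2)))) = Add(Mul(Rational(5, 3), a), Add(-27, Mul(3, Pow(Add(-1, n), 2)))) = Add(-27, Mul(3, Pow(Add(-1, n), 2)), Mul(Rational(5, 3), a)))
Mul(-21, Add(34, Function('o')(-5, 3))) = Mul(-21, Add(34, Add(-27, Mul(3, Pow(Add(-1, 3), 2)), Mul(Rational(5, 3), -5)))) = Mul(-21, Add(34, Add(-27, Mul(3, Pow(2, 2)), Rational(-25, 3)))) = Mul(-21, Add(34, Add(-27, Mul(3, 4), Rational(-25, 3)))) = Mul(-21, Add(34, Add(-27, 12, Rational(-25, 3)))) = Mul(-21, Add(34, Rational(-70, 3))) = Mul(-21, Rational(32, 3)) = -224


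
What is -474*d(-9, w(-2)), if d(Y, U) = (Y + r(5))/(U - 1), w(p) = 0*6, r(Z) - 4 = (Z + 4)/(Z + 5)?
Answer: -9717/5 ≈ -1943.4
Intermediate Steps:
r(Z) = 4 + (4 + Z)/(5 + Z) (r(Z) = 4 + (Z + 4)/(Z + 5) = 4 + (4 + Z)/(5 + Z))
w(p) = 0
d(Y, U) = (49/10 + Y)/(-1 + U) (d(Y, U) = (Y + (24 + 5*5)/(5 + 5))/(U - 1) = (Y + (24 + 25)/10)/(-1 + U) = (Y + (⅒)*49)/(-1 + U) = (Y + 49/10)/(-1 + U) = (49/10 + Y)/(-1 + U))
-474*d(-9, w(-2)) = -474*(49/10 - 9)/(-1 + 0) = -474*(-41)/((-1)*10) = -(-474)*(-41)/10 = -474*41/10 = -9717/5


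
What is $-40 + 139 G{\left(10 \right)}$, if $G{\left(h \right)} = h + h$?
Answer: $2740$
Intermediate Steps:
$G{\left(h \right)} = 2 h$
$-40 + 139 G{\left(10 \right)} = -40 + 139 \cdot 2 \cdot 10 = -40 + 139 \cdot 20 = -40 + 2780 = 2740$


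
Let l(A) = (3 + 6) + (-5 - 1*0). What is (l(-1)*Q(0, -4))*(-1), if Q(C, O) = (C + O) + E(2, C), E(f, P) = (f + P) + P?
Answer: 8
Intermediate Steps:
l(A) = 4 (l(A) = 9 + (-5 + 0) = 9 - 5 = 4)
E(f, P) = f + 2*P (E(f, P) = (P + f) + P = f + 2*P)
Q(C, O) = 2 + O + 3*C (Q(C, O) = (C + O) + (2 + 2*C) = 2 + O + 3*C)
(l(-1)*Q(0, -4))*(-1) = (4*(2 - 4 + 3*0))*(-1) = (4*(2 - 4 + 0))*(-1) = (4*(-2))*(-1) = -8*(-1) = 8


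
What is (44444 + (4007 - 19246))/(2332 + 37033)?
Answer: 5841/7873 ≈ 0.74190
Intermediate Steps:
(44444 + (4007 - 19246))/(2332 + 37033) = (44444 - 15239)/39365 = 29205*(1/39365) = 5841/7873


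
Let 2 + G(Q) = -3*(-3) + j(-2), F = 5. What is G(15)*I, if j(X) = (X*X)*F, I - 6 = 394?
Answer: 10800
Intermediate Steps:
I = 400 (I = 6 + 394 = 400)
j(X) = 5*X² (j(X) = (X*X)*5 = X²*5 = 5*X²)
G(Q) = 27 (G(Q) = -2 + (-3*(-3) + 5*(-2)²) = -2 + (9 + 5*4) = -2 + (9 + 20) = -2 + 29 = 27)
G(15)*I = 27*400 = 10800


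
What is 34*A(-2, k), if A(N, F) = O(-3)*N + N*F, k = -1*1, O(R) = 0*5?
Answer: 68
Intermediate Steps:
O(R) = 0
k = -1
A(N, F) = F*N (A(N, F) = 0*N + N*F = 0 + F*N = F*N)
34*A(-2, k) = 34*(-1*(-2)) = 34*2 = 68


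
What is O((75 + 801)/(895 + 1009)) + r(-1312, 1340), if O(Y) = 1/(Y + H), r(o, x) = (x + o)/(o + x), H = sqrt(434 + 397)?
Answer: 62710817/62745565 + 226576*sqrt(831)/188236695 ≈ 1.0341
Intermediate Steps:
H = sqrt(831) ≈ 28.827
r(o, x) = 1 (r(o, x) = (o + x)/(o + x) = 1)
O(Y) = 1/(Y + sqrt(831))
O((75 + 801)/(895 + 1009)) + r(-1312, 1340) = 1/((75 + 801)/(895 + 1009) + sqrt(831)) + 1 = 1/(876/1904 + sqrt(831)) + 1 = 1/(876*(1/1904) + sqrt(831)) + 1 = 1/(219/476 + sqrt(831)) + 1 = 1 + 1/(219/476 + sqrt(831))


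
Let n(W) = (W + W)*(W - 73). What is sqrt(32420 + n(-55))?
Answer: 10*sqrt(465) ≈ 215.64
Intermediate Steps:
n(W) = 2*W*(-73 + W) (n(W) = (2*W)*(-73 + W) = 2*W*(-73 + W))
sqrt(32420 + n(-55)) = sqrt(32420 + 2*(-55)*(-73 - 55)) = sqrt(32420 + 2*(-55)*(-128)) = sqrt(32420 + 14080) = sqrt(46500) = 10*sqrt(465)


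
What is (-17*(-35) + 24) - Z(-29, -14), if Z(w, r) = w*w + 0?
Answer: -222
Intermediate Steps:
Z(w, r) = w² (Z(w, r) = w² + 0 = w²)
(-17*(-35) + 24) - Z(-29, -14) = (-17*(-35) + 24) - 1*(-29)² = (595 + 24) - 1*841 = 619 - 841 = -222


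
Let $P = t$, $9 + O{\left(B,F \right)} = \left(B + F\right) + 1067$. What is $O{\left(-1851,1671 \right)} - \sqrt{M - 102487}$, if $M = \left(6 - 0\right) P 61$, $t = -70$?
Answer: $878 - i \sqrt{128107} \approx 878.0 - 357.92 i$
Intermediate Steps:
$O{\left(B,F \right)} = 1058 + B + F$ ($O{\left(B,F \right)} = -9 + \left(\left(B + F\right) + 1067\right) = -9 + \left(1067 + B + F\right) = 1058 + B + F$)
$P = -70$
$M = -25620$ ($M = \left(6 - 0\right) \left(-70\right) 61 = \left(6 + 0\right) \left(-70\right) 61 = 6 \left(-70\right) 61 = \left(-420\right) 61 = -25620$)
$O{\left(-1851,1671 \right)} - \sqrt{M - 102487} = \left(1058 - 1851 + 1671\right) - \sqrt{-25620 - 102487} = 878 - \sqrt{-128107} = 878 - i \sqrt{128107}$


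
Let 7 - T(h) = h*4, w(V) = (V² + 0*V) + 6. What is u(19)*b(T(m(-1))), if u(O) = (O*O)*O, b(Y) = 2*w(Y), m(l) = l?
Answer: 1742186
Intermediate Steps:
w(V) = 6 + V² (w(V) = (V² + 0) + 6 = V² + 6 = 6 + V²)
T(h) = 7 - 4*h (T(h) = 7 - h*4 = 7 - 4*h)
b(Y) = 12 + 2*Y² (b(Y) = 2*(6 + Y²) = 12 + 2*Y²)
u(O) = O³ (u(O) = O²*O = O³)
u(19)*b(T(m(-1))) = 19³*(12 + 2*(7 - 4*(-1))²) = 6859*(12 + 2*(7 + 4)²) = 6859*(12 + 2*11²) = 6859*(12 + 2*121) = 6859*(12 + 242) = 6859*254 = 1742186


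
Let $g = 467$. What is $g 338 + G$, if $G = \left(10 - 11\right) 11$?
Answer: $157835$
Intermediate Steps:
$G = -11$ ($G = \left(-1\right) 11 = -11$)
$g 338 + G = 467 \cdot 338 - 11 = 157846 - 11 = 157835$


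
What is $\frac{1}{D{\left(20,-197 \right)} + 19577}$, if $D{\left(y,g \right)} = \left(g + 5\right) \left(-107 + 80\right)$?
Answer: $\frac{1}{24761} \approx 4.0386 \cdot 10^{-5}$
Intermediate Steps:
$D{\left(y,g \right)} = -135 - 27 g$ ($D{\left(y,g \right)} = \left(5 + g\right) \left(-27\right) = -135 - 27 g$)
$\frac{1}{D{\left(20,-197 \right)} + 19577} = \frac{1}{\left(-135 - -5319\right) + 19577} = \frac{1}{\left(-135 + 5319\right) + 19577} = \frac{1}{5184 + 19577} = \frac{1}{24761}$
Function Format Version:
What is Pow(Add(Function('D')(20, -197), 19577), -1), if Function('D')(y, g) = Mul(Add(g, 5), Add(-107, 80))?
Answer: Rational(1, 24761) ≈ 4.0386e-5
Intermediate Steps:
Function('D')(y, g) = Add(-135, Mul(-27, g)) (Function('D')(y, g) = Mul(Add(5, g), -27) = Add(-135, Mul(-27, g)))
Pow(Add(Function('D')(20, -197), 19577), -1) = Pow(Add(Add(-135, Mul(-27, -197)), 19577), -1) = Pow(Add(Add(-135, 5319), 19577), -1) = Pow(Add(5184, 19577), -1) = Pow(24761, -1) = Rational(1, 24761)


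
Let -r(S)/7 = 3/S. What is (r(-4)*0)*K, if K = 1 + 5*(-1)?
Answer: 0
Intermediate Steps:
r(S) = -21/S
K = -4 (K = 1 - 5 = -4)
(r(-4)*0)*K = (-21/(-4)*0)*(-4) = (-21*(-¼)*0)*(-4) = ((21/4)*0)*(-4) = 0*(-4) = 0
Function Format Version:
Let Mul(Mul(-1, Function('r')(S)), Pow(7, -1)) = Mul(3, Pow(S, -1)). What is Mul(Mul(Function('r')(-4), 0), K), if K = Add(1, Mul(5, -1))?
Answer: 0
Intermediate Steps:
Function('r')(S) = Mul(-21, Pow(S, -1)) (Function('r')(S) = Mul(-7, Mul(3, Pow(S, -1))) = Mul(-21, Pow(S, -1)))
K = -4 (K = Add(1, -5) = -4)
Mul(Mul(Function('r')(-4), 0), K) = Mul(Mul(Mul(-21, Pow(-4, -1)), 0), -4) = Mul(Mul(Mul(-21, Rational(-1, 4)), 0), -4) = Mul(Mul(Rational(21, 4), 0), -4) = Mul(0, -4) = 0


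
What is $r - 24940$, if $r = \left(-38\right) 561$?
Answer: $-46258$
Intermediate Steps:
$r = -21318$
$r - 24940 = -21318 - 24940 = -46258$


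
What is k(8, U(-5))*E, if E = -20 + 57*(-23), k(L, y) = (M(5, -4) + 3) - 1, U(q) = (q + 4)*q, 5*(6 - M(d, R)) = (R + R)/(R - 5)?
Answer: -468512/45 ≈ -10411.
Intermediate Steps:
M(d, R) = 6 - 2*R/(5*(-5 + R)) (M(d, R) = 6 - (R + R)/(5*(R - 5)) = 6 - 2*R/(5*(-5 + R)))
U(q) = q*(4 + q) (U(q) = (4 + q)*q = q*(4 + q))
k(L, y) = 352/45 (k(L, y) = (2*(-75 + 14*(-4))/(5*(-5 - 4)) + 3) - 1 = ((2/5)*(-75 - 56)/(-9) + 3) - 1 = ((2/5)*(-1/9)*(-131) + 3) - 1 = (262/45 + 3) - 1 = 397/45 - 1 = 352/45)
E = -1331 (E = -20 - 1311 = -1331)
k(8, U(-5))*E = (352/45)*(-1331) = -468512/45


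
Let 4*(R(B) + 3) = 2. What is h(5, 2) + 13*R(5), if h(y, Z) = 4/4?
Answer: -63/2 ≈ -31.500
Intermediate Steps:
h(y, Z) = 1 (h(y, Z) = 4*(¼) = 1)
R(B) = -5/2 (R(B) = -3 + (¼)*2 = -3 + ½ = -5/2)
h(5, 2) + 13*R(5) = 1 + 13*(-5/2) = 1 - 65/2 = -63/2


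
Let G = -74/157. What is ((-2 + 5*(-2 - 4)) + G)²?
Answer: 25989604/24649 ≈ 1054.4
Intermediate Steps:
G = -74/157 (G = -74*1/157 = -74/157 ≈ -0.47134)
((-2 + 5*(-2 - 4)) + G)² = ((-2 + 5*(-2 - 4)) - 74/157)² = ((-2 + 5*(-6)) - 74/157)² = ((-2 - 30) - 74/157)² = (-32 - 74/157)² = (-5098/157)² = 25989604/24649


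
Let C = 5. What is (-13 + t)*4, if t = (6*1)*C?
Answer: 68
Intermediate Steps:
t = 30 (t = (6*1)*5 = 6*5 = 30)
(-13 + t)*4 = (-13 + 30)*4 = 17*4 = 68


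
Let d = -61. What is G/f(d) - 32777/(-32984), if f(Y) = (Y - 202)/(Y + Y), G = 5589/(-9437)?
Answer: 58859848115/81864012104 ≈ 0.71900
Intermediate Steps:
G = -5589/9437 (G = 5589*(-1/9437) = -5589/9437 ≈ -0.59224)
f(Y) = (-202 + Y)/(2*Y) (f(Y) = (-202 + Y)/((2*Y)) = (-202 + Y)*(1/(2*Y)) = (-202 + Y)/(2*Y))
G/f(d) - 32777/(-32984) = -5589*(-122/(-202 - 61))/9437 - 32777/(-32984) = -5589/(9437*((½)*(-1/61)*(-263))) - 32777*(-1/32984) = -5589/(9437*263/122) + 32777/32984 = -5589/9437*122/263 + 32777/32984 = -681858/2481931 + 32777/32984 = 58859848115/81864012104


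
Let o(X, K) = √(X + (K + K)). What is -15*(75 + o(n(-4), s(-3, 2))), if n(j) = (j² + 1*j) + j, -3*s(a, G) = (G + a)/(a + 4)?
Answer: -1125 - 5*√78 ≈ -1169.2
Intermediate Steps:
s(a, G) = -(G + a)/(3*(4 + a)) (s(a, G) = -(G + a)/(3*(a + 4)) = -(G + a)/(3*(4 + a)))
n(j) = j² + 2*j (n(j) = (j² + j) + j = (j + j²) + j = j² + 2*j)
o(X, K) = √(X + 2*K)
-15*(75 + o(n(-4), s(-3, 2))) = -15*(75 + √(-4*(2 - 4) + 2*((-1*2 - 1*(-3))/(3*(4 - 3))))) = -15*(75 + √(-4*(-2) + 2*((⅓)*(-2 + 3)/1))) = -15*(75 + √(8 + 2*((⅓)*1*1))) = -15*(75 + √(8 + 2*(⅓))) = -15*(75 + √(8 + ⅔)) = -15*(75 + √(26/3)) = -15*(75 + √78/3) = -1125 - 5*√78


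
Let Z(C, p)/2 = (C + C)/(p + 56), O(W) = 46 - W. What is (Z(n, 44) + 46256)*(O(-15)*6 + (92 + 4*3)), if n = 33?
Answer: 108704702/5 ≈ 2.1741e+7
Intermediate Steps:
Z(C, p) = 4*C/(56 + p) (Z(C, p) = 2*((C + C)/(p + 56)) = 2*((2*C)/(56 + p)) = 2*(2*C/(56 + p)) = 4*C/(56 + p))
(Z(n, 44) + 46256)*(O(-15)*6 + (92 + 4*3)) = (4*33/(56 + 44) + 46256)*((46 - 1*(-15))*6 + (92 + 4*3)) = (4*33/100 + 46256)*((46 + 15)*6 + (92 + 12)) = (4*33*(1/100) + 46256)*(61*6 + 104) = (33/25 + 46256)*(366 + 104) = (1156433/25)*470 = 108704702/5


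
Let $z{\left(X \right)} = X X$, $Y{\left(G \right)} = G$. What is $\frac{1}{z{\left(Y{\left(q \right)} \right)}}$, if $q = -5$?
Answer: $\frac{1}{25} \approx 0.04$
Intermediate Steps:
$z{\left(X \right)} = X^{2}$
$\frac{1}{z{\left(Y{\left(q \right)} \right)}} = \frac{1}{\left(-5\right)^{2}} = \frac{1}{25}$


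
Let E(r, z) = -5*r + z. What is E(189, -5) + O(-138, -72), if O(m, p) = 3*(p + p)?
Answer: -1382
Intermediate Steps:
E(r, z) = z - 5*r
O(m, p) = 6*p (O(m, p) = 3*(2*p) = 6*p)
E(189, -5) + O(-138, -72) = (-5 - 5*189) + 6*(-72) = (-5 - 945) - 432 = -950 - 432 = -1382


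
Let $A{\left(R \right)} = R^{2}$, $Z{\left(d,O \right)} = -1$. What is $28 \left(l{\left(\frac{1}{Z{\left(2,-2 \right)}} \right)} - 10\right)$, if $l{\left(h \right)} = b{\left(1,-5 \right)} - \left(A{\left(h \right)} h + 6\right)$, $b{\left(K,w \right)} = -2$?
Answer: $-476$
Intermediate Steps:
$l{\left(h \right)} = -8 - h^{3}$ ($l{\left(h \right)} = -2 - \left(h^{2} h + 6\right) = -2 - \left(h^{3} + 6\right) = -2 - \left(6 + h^{3}\right) = -8 - h^{3}$)
$28 \left(l{\left(\frac{1}{Z{\left(2,-2 \right)}} \right)} - 10\right) = 28 \left(\left(-8 - \left(\frac{1}{-1}\right)^{3}\right) - 10\right) = 28 \left(\left(-8 - \left(-1\right)^{3}\right) - 10\right) = 28 \left(\left(-8 - -1\right) - 10\right) = 28 \left(\left(-8 + 1\right) - 10\right) = 28 \left(-7 - 10\right) = 28 \left(-17\right) = -476$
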